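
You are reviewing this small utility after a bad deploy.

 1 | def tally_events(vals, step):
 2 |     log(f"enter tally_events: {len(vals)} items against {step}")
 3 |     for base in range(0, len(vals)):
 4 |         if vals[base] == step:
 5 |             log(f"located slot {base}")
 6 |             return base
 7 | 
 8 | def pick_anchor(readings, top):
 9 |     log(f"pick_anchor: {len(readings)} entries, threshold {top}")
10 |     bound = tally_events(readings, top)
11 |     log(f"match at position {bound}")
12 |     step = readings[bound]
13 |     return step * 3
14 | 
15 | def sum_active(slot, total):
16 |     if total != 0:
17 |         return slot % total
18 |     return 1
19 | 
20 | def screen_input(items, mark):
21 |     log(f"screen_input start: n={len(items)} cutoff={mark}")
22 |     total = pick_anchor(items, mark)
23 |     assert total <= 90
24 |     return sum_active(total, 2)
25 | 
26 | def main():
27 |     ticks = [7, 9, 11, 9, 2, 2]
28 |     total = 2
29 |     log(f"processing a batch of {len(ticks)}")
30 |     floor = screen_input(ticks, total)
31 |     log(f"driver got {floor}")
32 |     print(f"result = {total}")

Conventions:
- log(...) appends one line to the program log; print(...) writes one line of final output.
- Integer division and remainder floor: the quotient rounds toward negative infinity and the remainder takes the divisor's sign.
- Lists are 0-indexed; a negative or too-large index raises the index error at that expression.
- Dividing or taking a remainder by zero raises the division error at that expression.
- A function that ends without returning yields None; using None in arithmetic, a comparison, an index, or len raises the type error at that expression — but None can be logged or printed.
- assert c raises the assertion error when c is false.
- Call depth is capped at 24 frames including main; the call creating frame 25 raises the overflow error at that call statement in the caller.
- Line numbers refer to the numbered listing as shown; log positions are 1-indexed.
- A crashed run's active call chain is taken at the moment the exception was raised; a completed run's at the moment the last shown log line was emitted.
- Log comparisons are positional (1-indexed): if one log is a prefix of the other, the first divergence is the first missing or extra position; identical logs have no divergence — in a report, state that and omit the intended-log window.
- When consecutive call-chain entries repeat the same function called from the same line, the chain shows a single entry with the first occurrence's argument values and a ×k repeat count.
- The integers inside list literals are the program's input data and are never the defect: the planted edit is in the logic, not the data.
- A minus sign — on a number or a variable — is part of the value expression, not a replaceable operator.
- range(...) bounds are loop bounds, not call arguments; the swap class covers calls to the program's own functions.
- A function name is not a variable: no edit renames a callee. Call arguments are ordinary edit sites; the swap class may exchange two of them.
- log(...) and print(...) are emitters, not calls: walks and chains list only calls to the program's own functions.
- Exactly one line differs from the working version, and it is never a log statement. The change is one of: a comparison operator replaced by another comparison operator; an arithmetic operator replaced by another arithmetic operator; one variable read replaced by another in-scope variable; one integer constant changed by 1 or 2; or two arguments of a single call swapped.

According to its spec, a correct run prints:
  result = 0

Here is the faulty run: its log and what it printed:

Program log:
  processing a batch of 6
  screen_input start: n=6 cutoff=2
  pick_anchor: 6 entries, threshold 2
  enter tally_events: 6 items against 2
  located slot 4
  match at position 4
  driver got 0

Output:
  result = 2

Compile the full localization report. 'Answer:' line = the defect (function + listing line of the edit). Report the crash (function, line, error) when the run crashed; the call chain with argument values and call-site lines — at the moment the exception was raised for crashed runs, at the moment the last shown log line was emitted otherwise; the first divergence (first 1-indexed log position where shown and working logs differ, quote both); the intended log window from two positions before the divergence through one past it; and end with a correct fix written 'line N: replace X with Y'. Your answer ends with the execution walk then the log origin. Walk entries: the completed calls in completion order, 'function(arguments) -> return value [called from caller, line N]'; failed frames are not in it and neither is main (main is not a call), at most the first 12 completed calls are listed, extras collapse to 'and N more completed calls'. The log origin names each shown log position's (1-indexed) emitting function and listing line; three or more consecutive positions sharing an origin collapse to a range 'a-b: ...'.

Answer: the defect is in main at line 32.
Core observation: The two runs log identically and part ways only at the printed values.
Call chain: main.
First divergence: none — the logs agree in full.
Execution walk:
  tally_events([7, 9, 11, 9, 2, 2], 2) -> 4  [called from pick_anchor, line 10]
  pick_anchor([7, 9, 11, 9, 2, 2], 2) -> 6  [called from screen_input, line 22]
  sum_active(6, 2) -> 0  [called from screen_input, line 24]
  screen_input([7, 9, 11, 9, 2, 2], 2) -> 0  [called from main, line 30]
Log origin:
  1: logged in main at line 29
  2: logged in screen_input at line 21
  3: logged in pick_anchor at line 9
  4: logged in tally_events at line 2
  5: logged in tally_events at line 5
  6: logged in pick_anchor at line 11
  7: logged in main at line 31
A correct fix: line 32: replace `total` with `floor`.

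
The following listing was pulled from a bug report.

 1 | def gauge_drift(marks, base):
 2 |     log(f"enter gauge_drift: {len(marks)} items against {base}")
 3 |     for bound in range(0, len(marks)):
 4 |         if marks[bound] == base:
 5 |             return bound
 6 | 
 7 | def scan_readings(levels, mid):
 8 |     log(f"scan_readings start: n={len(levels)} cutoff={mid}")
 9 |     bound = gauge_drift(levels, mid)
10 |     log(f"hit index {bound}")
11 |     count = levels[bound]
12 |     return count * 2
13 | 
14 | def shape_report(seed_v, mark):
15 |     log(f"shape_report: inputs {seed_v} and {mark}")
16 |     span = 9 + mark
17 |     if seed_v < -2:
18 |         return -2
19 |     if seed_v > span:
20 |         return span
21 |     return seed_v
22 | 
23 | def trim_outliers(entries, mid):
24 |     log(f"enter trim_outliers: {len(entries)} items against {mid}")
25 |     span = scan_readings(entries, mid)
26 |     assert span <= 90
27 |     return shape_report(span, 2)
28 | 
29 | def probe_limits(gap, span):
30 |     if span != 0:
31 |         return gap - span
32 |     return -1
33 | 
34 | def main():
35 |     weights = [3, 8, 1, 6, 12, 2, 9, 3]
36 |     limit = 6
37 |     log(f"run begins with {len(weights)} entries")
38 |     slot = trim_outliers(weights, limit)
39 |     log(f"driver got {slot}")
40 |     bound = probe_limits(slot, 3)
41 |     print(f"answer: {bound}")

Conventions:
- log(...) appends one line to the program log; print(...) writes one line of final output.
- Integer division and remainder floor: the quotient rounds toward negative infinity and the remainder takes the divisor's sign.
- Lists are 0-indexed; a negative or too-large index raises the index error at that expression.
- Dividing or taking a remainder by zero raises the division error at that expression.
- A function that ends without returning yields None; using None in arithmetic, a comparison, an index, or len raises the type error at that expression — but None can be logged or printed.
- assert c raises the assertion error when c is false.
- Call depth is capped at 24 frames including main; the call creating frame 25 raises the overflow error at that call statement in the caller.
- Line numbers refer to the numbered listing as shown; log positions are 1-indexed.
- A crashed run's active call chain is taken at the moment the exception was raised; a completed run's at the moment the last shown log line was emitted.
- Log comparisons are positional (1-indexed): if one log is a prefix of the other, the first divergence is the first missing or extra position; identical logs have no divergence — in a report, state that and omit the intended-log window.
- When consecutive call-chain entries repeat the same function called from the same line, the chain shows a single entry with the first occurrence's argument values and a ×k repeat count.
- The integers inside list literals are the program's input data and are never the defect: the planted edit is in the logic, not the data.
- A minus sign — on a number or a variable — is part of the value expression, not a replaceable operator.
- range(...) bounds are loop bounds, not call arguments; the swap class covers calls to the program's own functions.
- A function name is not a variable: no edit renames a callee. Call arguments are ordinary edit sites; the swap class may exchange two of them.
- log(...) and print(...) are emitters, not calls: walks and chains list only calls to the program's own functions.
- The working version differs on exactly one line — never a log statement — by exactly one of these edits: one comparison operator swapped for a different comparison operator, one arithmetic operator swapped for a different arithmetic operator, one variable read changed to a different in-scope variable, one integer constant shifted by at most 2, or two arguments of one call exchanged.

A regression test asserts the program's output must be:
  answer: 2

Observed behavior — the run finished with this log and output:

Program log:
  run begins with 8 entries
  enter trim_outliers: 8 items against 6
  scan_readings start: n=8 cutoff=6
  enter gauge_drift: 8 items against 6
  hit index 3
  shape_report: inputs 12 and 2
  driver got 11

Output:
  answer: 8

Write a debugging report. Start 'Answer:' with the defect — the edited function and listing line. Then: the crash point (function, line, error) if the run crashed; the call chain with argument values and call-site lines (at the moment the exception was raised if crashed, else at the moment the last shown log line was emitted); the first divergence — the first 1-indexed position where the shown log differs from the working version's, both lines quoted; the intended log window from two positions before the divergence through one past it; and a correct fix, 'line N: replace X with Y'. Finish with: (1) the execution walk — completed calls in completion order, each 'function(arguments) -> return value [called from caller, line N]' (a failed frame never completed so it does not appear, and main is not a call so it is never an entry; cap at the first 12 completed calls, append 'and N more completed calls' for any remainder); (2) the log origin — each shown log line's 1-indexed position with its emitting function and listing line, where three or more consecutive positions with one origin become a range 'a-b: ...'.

Answer: the defect is in probe_limits at line 31.
Key fact: Every logged value matches the working version; the printed result is what differs.
Call chain: main.
First divergence: none; the two logs match at every position.
Execution walk:
  gauge_drift([3, 8, 1, 6, 12, 2, 9, 3], 6) -> 3  [called from scan_readings, line 9]
  scan_readings([3, 8, 1, 6, 12, 2, 9, 3], 6) -> 12  [called from trim_outliers, line 25]
  shape_report(12, 2) -> 11  [called from trim_outliers, line 27]
  trim_outliers([3, 8, 1, 6, 12, 2, 9, 3], 6) -> 11  [called from main, line 38]
  probe_limits(11, 3) -> 8  [called from main, line 40]
Log origin:
  1: logged in main at line 37
  2: logged in trim_outliers at line 24
  3: logged in scan_readings at line 8
  4: logged in gauge_drift at line 2
  5: logged in scan_readings at line 10
  6: logged in shape_report at line 15
  7: logged in main at line 39
A correct fix: line 31: replace `-` with `%`.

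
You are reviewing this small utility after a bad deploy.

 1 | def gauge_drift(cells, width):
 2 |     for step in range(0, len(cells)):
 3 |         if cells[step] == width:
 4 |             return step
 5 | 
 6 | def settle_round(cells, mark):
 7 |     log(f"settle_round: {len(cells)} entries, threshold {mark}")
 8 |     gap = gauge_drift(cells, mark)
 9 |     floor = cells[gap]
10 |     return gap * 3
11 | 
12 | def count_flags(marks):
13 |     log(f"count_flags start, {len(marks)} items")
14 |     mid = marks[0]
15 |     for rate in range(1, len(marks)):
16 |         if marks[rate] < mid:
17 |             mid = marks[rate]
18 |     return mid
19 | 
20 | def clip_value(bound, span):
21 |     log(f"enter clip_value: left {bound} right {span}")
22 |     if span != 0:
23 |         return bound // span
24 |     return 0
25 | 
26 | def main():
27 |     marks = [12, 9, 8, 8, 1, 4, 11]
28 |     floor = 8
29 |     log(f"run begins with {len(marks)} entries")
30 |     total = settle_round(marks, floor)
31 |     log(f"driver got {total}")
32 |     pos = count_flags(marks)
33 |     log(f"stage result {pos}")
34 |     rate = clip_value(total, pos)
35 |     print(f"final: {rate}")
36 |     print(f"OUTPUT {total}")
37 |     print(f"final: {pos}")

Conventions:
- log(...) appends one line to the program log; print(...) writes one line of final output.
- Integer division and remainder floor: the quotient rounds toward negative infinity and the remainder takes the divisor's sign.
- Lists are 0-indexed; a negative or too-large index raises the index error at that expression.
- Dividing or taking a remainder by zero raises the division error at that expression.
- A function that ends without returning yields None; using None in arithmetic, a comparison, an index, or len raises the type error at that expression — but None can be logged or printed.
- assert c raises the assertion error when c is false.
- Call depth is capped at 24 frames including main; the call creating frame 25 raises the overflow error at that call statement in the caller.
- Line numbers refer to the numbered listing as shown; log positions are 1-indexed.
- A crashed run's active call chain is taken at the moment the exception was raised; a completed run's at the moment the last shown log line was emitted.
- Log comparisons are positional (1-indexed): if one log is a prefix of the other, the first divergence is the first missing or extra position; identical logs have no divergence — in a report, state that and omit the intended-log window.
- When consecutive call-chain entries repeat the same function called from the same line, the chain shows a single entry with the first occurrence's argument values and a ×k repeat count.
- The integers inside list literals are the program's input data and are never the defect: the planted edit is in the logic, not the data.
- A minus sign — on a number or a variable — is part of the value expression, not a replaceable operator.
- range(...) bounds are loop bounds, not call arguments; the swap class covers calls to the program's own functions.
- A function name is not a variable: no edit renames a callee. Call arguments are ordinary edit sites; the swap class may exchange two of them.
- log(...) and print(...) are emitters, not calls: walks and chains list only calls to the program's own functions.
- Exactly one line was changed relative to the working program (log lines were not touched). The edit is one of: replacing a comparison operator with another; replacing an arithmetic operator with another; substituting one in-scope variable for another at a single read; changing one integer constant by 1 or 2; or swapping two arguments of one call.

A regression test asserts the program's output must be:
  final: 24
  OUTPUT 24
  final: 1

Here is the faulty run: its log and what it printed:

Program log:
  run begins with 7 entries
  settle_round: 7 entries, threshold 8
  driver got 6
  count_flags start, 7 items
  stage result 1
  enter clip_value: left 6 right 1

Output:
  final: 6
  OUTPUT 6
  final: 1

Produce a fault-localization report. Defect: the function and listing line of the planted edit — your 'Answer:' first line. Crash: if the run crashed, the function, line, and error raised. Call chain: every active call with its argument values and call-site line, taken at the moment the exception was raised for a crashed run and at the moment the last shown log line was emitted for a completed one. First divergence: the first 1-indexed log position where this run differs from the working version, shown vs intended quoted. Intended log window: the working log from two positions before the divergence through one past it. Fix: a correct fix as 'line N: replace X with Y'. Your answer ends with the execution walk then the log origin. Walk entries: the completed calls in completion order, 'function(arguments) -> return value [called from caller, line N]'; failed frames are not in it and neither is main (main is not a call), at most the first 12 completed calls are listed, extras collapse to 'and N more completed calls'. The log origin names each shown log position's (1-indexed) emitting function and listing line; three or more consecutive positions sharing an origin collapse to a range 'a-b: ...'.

Answer: the defect is in settle_round at line 10.
Core observation: The log first diverges at position 3: the faulty run prints 'driver got 6' where the working version prints 'driver got 24'.
Call chain: main -> clip_value(6, 1) (called at line 34).
First divergence: position 3 — shown 'driver got 6', intended 'driver got 24'.
Intended log window:
  1: run begins with 7 entries
  2: settle_round: 7 entries, threshold 8
  3: driver got 24
  4: count_flags start, 7 items
Execution walk:
  gauge_drift([12, 9, 8, 8, 1, 4, 11], 8) -> 2  [called from settle_round, line 8]
  settle_round([12, 9, 8, 8, 1, 4, 11], 8) -> 6  [called from main, line 30]
  count_flags([12, 9, 8, 8, 1, 4, 11]) -> 1  [called from main, line 32]
  clip_value(6, 1) -> 6  [called from main, line 34]
Log origin:
  1: from main, line 29
  2: from settle_round, line 7
  3: from main, line 31
  4: from count_flags, line 13
  5: from main, line 33
  6: from clip_value, line 21
A correct fix: line 10: replace `gap` with `floor`.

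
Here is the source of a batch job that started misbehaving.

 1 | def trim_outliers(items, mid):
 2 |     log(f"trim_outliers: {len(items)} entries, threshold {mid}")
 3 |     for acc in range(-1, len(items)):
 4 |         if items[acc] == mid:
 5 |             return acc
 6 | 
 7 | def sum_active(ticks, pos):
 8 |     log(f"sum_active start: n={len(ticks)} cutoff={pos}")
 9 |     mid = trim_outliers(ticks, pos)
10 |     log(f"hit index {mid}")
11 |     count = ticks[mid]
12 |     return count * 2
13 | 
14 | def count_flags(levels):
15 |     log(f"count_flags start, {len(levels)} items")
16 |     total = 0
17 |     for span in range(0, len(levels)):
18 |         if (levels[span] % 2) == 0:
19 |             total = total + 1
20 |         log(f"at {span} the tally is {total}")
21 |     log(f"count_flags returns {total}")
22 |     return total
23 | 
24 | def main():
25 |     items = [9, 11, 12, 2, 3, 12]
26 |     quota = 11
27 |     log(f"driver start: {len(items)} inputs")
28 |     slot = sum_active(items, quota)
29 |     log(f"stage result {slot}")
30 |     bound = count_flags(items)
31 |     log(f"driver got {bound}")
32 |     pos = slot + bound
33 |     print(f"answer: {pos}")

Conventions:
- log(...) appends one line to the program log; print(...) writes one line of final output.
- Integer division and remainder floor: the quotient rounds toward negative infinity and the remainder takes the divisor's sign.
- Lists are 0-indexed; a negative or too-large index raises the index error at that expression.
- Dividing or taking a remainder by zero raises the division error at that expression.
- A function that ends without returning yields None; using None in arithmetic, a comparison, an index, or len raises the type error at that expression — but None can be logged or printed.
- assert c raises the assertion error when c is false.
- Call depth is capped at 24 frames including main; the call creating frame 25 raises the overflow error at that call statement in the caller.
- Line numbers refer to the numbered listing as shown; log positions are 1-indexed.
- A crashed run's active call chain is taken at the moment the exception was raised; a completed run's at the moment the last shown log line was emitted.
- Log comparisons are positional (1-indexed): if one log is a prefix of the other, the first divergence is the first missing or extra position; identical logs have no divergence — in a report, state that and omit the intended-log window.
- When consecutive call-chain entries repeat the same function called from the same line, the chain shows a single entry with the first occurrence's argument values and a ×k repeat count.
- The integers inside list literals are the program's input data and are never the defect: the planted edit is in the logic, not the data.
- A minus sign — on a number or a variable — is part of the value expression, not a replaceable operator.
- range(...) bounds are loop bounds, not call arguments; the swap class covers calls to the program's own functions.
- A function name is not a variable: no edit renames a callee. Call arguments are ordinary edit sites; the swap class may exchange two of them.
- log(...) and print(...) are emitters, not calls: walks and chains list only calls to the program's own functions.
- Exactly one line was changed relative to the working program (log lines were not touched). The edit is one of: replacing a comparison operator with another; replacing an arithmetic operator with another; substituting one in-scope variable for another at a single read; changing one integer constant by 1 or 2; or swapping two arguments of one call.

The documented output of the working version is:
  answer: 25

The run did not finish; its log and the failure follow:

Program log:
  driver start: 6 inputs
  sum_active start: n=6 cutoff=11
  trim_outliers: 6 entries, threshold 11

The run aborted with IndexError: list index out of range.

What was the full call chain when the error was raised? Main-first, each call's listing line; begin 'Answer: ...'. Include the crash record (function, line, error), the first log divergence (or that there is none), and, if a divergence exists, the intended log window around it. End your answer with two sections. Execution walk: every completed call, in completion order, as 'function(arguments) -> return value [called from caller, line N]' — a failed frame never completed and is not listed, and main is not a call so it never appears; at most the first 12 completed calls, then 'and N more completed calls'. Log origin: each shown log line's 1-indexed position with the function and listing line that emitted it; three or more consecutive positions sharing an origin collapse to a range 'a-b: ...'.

Answer: main -> sum_active (called at line 28) -> trim_outliers (called at line 9).
Key fact: The log ends early — 3 lines, where the working version next logs 'hit index 1'.
Crash: trim_outliers, line 4, IndexError.
First divergence: position 4; the shown log stops at 3 lines while the working version next logs 'hit index 1'.
Intended log window:
  2: sum_active start: n=6 cutoff=11
  3: trim_outliers: 6 entries, threshold 11
  4: hit index 1
  5: stage result 22
Execution walk:
  (no call completed)
Log origin:
  1: from main, line 27
  2: from sum_active, line 8
  3: from trim_outliers, line 2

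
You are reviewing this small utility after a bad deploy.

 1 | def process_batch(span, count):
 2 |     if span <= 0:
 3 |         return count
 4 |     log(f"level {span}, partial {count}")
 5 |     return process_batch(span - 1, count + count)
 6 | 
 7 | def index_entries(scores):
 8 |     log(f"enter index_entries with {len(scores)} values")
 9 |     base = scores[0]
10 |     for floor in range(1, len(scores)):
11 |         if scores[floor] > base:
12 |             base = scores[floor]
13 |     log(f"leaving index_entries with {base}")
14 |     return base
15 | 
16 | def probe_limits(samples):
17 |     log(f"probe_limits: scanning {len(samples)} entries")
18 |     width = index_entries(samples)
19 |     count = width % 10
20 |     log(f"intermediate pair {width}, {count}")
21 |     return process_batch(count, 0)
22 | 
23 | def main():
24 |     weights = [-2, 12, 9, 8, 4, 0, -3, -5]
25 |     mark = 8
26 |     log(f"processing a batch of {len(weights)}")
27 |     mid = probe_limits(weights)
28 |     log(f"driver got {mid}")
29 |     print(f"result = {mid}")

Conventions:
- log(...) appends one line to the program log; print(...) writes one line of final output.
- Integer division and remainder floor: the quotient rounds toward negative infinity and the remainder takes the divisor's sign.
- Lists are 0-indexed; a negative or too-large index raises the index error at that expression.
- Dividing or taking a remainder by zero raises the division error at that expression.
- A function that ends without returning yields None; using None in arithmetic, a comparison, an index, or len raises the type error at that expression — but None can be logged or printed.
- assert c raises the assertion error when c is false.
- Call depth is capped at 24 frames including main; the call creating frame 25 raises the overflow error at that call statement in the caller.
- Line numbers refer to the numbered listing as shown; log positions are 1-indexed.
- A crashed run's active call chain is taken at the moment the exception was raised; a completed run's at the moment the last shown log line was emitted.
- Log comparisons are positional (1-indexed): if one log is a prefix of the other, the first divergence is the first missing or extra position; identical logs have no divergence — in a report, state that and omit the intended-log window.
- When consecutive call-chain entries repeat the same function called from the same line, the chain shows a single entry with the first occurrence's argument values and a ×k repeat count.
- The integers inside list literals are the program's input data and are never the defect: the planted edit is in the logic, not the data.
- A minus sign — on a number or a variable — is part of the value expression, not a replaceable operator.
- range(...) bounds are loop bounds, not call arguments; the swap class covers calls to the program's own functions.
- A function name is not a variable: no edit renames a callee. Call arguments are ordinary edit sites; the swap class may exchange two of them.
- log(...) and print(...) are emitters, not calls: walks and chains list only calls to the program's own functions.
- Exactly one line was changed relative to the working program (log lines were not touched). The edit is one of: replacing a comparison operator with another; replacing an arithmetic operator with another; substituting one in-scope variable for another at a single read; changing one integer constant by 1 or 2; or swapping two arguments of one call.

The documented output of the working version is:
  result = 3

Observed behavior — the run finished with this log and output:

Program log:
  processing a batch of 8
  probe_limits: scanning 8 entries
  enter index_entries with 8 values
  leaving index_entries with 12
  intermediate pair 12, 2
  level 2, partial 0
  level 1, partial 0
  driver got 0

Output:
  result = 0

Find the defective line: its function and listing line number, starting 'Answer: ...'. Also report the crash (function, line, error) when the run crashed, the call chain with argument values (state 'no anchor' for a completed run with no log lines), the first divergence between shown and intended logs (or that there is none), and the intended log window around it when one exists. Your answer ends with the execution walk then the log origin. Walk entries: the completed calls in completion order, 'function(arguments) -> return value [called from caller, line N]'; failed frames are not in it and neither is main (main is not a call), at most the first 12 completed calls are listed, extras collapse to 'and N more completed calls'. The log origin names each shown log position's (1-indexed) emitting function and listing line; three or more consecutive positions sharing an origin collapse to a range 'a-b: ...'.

Answer: the defect is in process_batch at line 5.
Core observation: The log first diverges at position 7: the faulty run prints 'level 1, partial 0' where the working version prints 'level 1, partial 2'.
Call chain: main.
First divergence: position 7 — the shown line 'level 1, partial 0' should read 'level 1, partial 2'.
Intended log window:
  5: intermediate pair 12, 2
  6: level 2, partial 0
  7: level 1, partial 2
  8: driver got 3
Execution walk:
  index_entries([-2, 12, 9, 8, 4, 0, -3, -5]) -> 12  [called from probe_limits, line 18]
  process_batch(0, 0) -> 0  [called from process_batch, line 5]
  process_batch(1, 0) -> 0  [called from process_batch, line 5]
  process_batch(2, 0) -> 0  [called from probe_limits, line 21]
  probe_limits([-2, 12, 9, 8, 4, 0, -3, -5]) -> 0  [called from main, line 27]
Origin of each log line:
  1: from main, line 26
  2: from probe_limits, line 17
  3: from index_entries, line 8
  4: from index_entries, line 13
  5: from probe_limits, line 20
  6: from process_batch, line 4
  7: from process_batch, line 4
  8: from main, line 28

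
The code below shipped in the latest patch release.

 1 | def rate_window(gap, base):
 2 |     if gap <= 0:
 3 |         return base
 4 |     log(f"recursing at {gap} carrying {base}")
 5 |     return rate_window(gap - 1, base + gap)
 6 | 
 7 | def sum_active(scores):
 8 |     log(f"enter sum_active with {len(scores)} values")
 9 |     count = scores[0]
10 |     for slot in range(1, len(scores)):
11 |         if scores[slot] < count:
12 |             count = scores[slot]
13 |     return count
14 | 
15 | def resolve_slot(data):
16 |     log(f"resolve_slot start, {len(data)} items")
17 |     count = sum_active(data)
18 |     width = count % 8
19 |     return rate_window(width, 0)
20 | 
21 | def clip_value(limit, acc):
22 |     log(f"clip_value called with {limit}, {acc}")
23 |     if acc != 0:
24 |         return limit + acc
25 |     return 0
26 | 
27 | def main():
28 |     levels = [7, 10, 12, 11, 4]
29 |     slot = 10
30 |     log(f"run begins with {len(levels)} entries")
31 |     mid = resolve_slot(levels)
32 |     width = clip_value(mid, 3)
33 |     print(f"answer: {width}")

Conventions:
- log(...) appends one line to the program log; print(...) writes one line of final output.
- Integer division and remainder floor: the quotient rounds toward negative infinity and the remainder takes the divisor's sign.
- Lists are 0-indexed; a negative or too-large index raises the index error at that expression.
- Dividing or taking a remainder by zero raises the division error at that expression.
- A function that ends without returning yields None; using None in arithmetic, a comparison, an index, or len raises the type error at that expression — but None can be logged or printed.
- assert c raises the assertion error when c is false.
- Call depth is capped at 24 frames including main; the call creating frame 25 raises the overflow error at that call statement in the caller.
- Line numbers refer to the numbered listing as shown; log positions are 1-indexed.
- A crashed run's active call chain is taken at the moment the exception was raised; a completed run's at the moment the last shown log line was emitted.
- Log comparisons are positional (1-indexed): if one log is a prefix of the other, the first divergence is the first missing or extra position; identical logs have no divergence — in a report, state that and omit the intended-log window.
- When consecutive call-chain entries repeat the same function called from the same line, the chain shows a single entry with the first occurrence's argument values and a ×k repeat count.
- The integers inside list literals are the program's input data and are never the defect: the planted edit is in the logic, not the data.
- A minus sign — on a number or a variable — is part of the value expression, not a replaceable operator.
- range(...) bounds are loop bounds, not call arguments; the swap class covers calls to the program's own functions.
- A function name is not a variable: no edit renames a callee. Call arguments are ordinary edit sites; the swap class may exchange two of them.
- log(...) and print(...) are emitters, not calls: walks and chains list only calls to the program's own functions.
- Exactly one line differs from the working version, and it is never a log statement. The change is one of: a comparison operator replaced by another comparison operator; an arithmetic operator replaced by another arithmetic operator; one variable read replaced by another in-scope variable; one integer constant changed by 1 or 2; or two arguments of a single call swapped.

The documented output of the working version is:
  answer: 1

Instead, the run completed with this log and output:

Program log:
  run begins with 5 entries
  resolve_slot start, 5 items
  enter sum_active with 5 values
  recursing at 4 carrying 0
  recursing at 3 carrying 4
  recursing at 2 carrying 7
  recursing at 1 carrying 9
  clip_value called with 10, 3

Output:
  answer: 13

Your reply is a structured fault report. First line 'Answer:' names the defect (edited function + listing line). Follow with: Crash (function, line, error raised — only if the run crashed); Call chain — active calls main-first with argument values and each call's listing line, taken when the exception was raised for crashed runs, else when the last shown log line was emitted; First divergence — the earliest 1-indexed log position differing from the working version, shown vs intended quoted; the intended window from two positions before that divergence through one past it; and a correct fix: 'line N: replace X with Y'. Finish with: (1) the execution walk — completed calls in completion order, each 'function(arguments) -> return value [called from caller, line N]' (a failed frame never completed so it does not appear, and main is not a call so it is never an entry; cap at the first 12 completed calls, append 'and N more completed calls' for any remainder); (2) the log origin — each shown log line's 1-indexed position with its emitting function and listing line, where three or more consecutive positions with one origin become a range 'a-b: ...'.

Answer: the defect is in clip_value at line 24.
Key fact: Every logged value matches the working version; the printed result is what differs.
Call chain: main -> clip_value(10, 3) (called at line 32).
First divergence: there is none — every log position agrees.
Execution walk:
  sum_active([7, 10, 12, 11, 4]) -> 4  [called from resolve_slot, line 17]
  rate_window(0, 10) -> 10  [called from rate_window, line 5]
  rate_window(1, 9) -> 10  [called from rate_window, line 5]
  rate_window(2, 7) -> 10  [called from rate_window, line 5]
  rate_window(3, 4) -> 10  [called from rate_window, line 5]
  rate_window(4, 0) -> 10  [called from resolve_slot, line 19]
  resolve_slot([7, 10, 12, 11, 4]) -> 10  [called from main, line 31]
  clip_value(10, 3) -> 13  [called from main, line 32]
Origin of each log line:
  1: emitted by main (line 30)
  2: emitted by resolve_slot (line 16)
  3: emitted by sum_active (line 8)
  4-7: emitted by rate_window (line 4)
  8: emitted by clip_value (line 22)
A correct fix: line 24: replace `+` with `%`.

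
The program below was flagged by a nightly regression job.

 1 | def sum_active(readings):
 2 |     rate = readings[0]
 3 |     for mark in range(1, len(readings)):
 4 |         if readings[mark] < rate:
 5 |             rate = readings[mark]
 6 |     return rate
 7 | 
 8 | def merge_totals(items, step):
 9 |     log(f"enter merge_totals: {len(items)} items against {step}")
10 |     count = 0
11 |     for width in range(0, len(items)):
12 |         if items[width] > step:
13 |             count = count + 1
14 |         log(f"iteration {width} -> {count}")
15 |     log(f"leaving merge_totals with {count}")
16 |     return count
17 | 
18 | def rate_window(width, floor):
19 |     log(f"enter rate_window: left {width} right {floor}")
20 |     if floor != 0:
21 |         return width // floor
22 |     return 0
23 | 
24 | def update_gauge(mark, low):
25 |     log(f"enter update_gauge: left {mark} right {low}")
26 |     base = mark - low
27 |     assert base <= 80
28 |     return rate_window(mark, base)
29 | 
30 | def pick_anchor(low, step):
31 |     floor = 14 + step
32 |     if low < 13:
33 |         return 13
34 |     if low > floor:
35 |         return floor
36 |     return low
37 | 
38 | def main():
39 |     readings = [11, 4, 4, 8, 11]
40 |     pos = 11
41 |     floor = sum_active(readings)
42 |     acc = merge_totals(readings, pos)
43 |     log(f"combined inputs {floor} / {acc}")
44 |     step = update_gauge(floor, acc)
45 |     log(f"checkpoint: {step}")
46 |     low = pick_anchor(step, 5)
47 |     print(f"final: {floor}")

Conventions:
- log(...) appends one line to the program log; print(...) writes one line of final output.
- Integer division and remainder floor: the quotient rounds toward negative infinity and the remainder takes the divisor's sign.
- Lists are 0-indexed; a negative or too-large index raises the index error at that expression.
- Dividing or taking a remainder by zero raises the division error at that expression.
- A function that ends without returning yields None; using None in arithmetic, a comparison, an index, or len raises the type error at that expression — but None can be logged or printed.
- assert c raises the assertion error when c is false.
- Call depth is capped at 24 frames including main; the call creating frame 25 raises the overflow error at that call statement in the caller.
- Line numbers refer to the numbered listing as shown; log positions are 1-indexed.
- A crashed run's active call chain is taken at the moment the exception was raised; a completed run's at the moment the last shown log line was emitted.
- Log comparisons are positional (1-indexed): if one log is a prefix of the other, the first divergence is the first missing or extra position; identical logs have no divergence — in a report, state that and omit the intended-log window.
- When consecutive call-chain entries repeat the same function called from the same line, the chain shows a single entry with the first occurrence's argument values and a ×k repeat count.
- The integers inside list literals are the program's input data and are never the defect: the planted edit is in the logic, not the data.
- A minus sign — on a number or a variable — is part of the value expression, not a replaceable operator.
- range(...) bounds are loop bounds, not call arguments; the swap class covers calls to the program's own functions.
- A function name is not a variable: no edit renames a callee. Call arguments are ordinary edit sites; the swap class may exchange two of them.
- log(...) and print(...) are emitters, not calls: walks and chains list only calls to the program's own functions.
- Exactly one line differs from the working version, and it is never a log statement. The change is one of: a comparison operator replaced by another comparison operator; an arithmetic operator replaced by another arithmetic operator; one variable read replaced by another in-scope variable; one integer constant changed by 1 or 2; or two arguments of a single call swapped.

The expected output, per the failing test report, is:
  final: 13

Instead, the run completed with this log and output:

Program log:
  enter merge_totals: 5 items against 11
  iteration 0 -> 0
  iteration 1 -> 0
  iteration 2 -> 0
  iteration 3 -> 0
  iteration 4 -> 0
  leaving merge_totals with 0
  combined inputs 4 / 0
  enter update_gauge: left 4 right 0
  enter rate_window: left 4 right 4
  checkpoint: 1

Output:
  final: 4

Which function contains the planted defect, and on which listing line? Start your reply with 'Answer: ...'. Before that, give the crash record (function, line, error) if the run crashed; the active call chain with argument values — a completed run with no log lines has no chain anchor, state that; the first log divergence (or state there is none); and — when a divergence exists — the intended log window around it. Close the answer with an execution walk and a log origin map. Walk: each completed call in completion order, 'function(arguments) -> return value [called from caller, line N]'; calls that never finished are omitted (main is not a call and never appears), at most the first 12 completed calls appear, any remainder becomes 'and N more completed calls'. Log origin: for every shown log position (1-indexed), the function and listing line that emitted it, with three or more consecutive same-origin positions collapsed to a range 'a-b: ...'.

Answer: the defect is in main at line 47.
Core observation: Every logged value matches the working version; the printed result is what differs.
Call chain: main.
First divergence: none — the logs agree in full.
Execution walk:
  sum_active([11, 4, 4, 8, 11]) -> 4  [called from main, line 41]
  merge_totals([11, 4, 4, 8, 11], 11) -> 0  [called from main, line 42]
  rate_window(4, 4) -> 1  [called from update_gauge, line 28]
  update_gauge(4, 0) -> 1  [called from main, line 44]
  pick_anchor(1, 5) -> 13  [called from main, line 46]
Origin of each log line:
  1: emitted by merge_totals (line 9)
  2-6: emitted by merge_totals (line 14)
  7: emitted by merge_totals (line 15)
  8: emitted by main (line 43)
  9: emitted by update_gauge (line 25)
  10: emitted by rate_window (line 19)
  11: emitted by main (line 45)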